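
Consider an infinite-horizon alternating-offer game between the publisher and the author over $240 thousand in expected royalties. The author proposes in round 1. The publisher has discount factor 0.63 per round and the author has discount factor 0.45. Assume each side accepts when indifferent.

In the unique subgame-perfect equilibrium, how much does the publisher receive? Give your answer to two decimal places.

116.06

Let x be the author's share when the author proposes and y be the publisher's share when the publisher proposes.
The publisher accepts iff offered ≥ 0.63·y, so x = 240 − 0.63y. Symmetrically y = 240 − 0.45x.
Substituting: x = 240 − 0.63(240 − 0.45x), giving x(1 − 0.45·0.63) = 240(1 − 0.63).
So x = 240 × 0.37 / 0.7165 ≈ 123.9358, and the publisher receives 240 − x ≈ 116.0642.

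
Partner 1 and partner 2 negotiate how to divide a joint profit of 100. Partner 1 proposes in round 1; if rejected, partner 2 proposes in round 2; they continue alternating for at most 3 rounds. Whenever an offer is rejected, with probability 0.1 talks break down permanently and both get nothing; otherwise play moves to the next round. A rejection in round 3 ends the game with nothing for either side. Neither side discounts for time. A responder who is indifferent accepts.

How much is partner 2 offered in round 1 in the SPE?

By backward induction:
Round 3 (partner 1 proposes): partner 2 will accept anything ≥ 0, so partner 1 offers 0 and keeps 100.
Round 2 (partner 2 proposes): rejecting gives partner 1 an expected 0.9 × 100 = 90. Partner 2 offers 90 and keeps 100 − 90 = 10.
Round 1 (partner 1 proposes): rejecting gives partner 2 an expected 0.9 × 10 = 9; partner 1 offers that and keeps 91.

9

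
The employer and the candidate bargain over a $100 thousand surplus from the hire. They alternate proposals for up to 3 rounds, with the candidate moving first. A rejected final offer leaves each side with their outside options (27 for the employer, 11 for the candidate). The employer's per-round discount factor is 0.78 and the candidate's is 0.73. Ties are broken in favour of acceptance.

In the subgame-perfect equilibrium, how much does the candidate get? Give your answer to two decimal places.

Round 3 (the candidate proposes): the employer gets 27 if talks fail, so the candidate offers 27 and keeps 73.
Round 2 (the employer proposes): the candidate can get 73 next round, worth 0.73 × 73 = 53.29 now; the employer offers that and keeps 46.71.
Round 1 (the candidate proposes): the employer can get 46.71 next round, worth 0.78 × 46.71 = 36.4338 now; the candidate offers that and keeps 63.5662.

63.57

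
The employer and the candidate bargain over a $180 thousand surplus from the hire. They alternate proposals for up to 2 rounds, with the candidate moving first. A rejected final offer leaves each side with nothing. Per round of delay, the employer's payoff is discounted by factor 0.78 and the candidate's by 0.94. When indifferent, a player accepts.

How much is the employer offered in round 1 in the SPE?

Round 2 (the employer proposes): the candidate will accept anything ≥ 0, so the employer offers 0 and keeps 180.
Round 1 (the candidate proposes): the employer can get 180 next round, worth 0.78 × 180 = 140.4 now, so the candidate offers 140.4, keeping 39.6.

140.4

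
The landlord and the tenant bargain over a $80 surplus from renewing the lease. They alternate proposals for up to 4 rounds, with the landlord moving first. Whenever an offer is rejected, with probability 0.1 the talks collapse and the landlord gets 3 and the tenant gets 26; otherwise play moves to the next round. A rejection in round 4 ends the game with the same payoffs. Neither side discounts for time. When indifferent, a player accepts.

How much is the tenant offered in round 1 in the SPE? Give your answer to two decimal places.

67.77

By backward induction:
Round 4 (the tenant proposes): the landlord gets 3 if talks fail, so the tenant offers 3 and keeps 77.
Round 3 (the landlord proposes): rejecting gives the tenant an expected 0.9 × 77 + 0.1 × 26 = 71.9. The landlord offers 71.9 and keeps 80 − 71.9 = 8.1.
Round 2 (the tenant proposes): rejecting gives the landlord an expected 0.9 × 8.1 + 0.1 × 3 = 7.59. The tenant offers 7.59 and keeps 80 − 7.59 = 72.41.
Round 1 (the landlord proposes): rejecting gives the tenant an expected 0.9 × 72.41 + 0.1 × 26 = 67.769; the landlord offers that and keeps 12.231.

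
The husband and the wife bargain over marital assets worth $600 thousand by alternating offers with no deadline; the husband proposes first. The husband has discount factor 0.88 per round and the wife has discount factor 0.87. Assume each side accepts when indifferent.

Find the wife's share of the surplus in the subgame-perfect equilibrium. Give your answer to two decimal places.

When the husband proposes, the wife accepts any offer worth at least 0.87 times what the wife would get by proposing next round; and vice versa.
This gives x = 600 − 0.87y and y = 600 − 0.88x, where x and y are each side's share when it proposes.
Hence (1 − 0.87·0.88)x = 600(1 − 0.87), i.e. 0.2344·x = 78.
x ≈ 332.7645; the wife's share is 600 − x ≈ 267.2355.

267.24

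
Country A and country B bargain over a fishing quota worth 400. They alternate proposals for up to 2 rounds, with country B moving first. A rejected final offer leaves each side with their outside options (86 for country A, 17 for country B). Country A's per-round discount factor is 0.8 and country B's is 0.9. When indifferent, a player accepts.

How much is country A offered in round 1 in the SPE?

306.4

Round 2 (country A proposes): country B gets 17 if talks fail, so country A offers 17 and keeps 383.
Round 1 (country B proposes): country A can get 383 next round, worth 0.8 × 383 = 306.4 now; country B offers that and keeps 93.6.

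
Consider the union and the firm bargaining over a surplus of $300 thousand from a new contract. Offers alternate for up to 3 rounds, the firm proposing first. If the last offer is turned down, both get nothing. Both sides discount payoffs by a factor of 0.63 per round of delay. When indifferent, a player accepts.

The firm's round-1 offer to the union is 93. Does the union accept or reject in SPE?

Accept

Round 3 (the firm proposes): the union will accept anything ≥ 0, so the firm offers 0 and keeps 300.
Round 2 (the union proposes): the firm can get 300 next round, worth 0.63 × 300 = 189 now; the union offers that and keeps 111.
So by rejecting in round 1, the union gets 111 next round, worth 0.63 × 111 = 69.93 now.
Offer 93 ≥ 69.93, so the union accepts.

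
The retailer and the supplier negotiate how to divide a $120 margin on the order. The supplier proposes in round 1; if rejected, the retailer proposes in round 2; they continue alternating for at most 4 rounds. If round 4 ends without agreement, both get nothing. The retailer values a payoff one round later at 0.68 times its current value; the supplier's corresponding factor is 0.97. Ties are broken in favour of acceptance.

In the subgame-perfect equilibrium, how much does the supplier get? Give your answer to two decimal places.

63.73

Round 4 (the retailer proposes): the supplier will accept anything ≥ 0, so the retailer offers 0 and keeps 120.
Round 3 (the supplier proposes): the retailer can get 120 next round, worth 0.68 × 120 = 81.6 now, so the supplier offers 81.6, keeping 38.4.
Round 2 (the retailer proposes): the supplier can get 38.4 next round, worth 0.97 × 38.4 = 37.248 now; the retailer offers that and keeps 82.752.
Round 1 (the supplier proposes): the retailer can get 82.752 next round, worth 0.68 × 82.752 = 56.27136 now. The supplier offers 56.27136 and keeps 120 − 56.27136 = 63.72864.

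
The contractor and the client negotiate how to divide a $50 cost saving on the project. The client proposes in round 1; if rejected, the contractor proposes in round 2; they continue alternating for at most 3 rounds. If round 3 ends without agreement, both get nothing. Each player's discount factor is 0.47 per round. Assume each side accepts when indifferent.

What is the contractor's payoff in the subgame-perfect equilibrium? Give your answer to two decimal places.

12.46

Round 3 (the client proposes): rejection yields 0 for the contractor; the client offers 0 and keeps 50.
Round 2 (the contractor proposes): the client can get 50 next round, worth 0.47 × 50 = 23.5 now; the contractor offers that and keeps 26.5.
Round 1 (the client proposes): the contractor can get 26.5 next round, worth 0.47 × 26.5 = 12.455 now; the client offers that and keeps 37.545.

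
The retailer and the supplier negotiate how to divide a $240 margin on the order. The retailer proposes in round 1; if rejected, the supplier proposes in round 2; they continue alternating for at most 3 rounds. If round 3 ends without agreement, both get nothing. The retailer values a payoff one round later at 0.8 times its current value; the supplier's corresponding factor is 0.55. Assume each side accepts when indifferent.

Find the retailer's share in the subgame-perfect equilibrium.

Round 3 (the retailer proposes): rejection yields 0 for the supplier; the retailer offers 0 and keeps 240.
Round 2 (the supplier proposes): the retailer can get 240 next round, worth 0.8 × 240 = 192 now. The supplier offers 192 and keeps 240 − 192 = 48.
Round 1 (the retailer proposes): the supplier can get 48 next round, worth 0.55 × 48 = 26.4 now; the retailer offers that and keeps 213.6.

213.6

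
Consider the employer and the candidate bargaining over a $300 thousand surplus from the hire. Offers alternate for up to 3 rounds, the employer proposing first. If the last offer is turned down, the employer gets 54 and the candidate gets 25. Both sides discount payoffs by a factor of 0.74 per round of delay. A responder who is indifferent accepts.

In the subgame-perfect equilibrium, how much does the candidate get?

Round 3 (the employer proposes): the candidate gets 25 if talks fail, so the employer offers 25 and keeps 275.
Round 2 (the candidate proposes): the employer can get 275 next round, worth 0.74 × 275 = 203.5 now; the candidate offers that and keeps 96.5.
Round 1 (the employer proposes): the candidate can get 96.5 next round, worth 0.74 × 96.5 = 71.41 now, so the employer offers 71.41, keeping 228.59.

71.41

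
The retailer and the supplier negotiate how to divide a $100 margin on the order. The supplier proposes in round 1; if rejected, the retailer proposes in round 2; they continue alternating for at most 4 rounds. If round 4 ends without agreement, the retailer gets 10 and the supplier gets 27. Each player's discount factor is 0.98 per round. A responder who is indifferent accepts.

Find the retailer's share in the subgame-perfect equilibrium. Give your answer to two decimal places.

70.67

Round 4 (the retailer proposes): the supplier gets 27 if talks fail, so the retailer offers 27 and keeps 73.
Round 3 (the supplier proposes): the retailer can get 73 next round, worth 0.98 × 73 = 71.54 now; the supplier offers that and keeps 28.46.
Round 2 (the retailer proposes): the supplier can get 28.46 next round, worth 0.98 × 28.46 = 27.8908 now; the retailer offers that and keeps 72.1092.
Round 1 (the supplier proposes): the retailer can get 72.1092 next round, worth 0.98 × 72.1092 = 70.667016 now, so the supplier offers 70.667016, keeping 29.332984.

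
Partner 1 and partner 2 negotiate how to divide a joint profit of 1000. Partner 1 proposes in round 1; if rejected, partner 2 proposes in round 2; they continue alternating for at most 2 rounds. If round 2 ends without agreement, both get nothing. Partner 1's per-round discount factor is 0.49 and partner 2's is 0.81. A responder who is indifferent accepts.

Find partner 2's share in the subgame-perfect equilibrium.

810

Round 2 (partner 2 proposes): partner 1 will accept anything ≥ 0, so partner 2 offers 0 and keeps 1000.
Round 1 (partner 1 proposes): partner 2 can get 1000 next round, worth 0.81 × 1000 = 810 now; partner 1 offers that and keeps 190.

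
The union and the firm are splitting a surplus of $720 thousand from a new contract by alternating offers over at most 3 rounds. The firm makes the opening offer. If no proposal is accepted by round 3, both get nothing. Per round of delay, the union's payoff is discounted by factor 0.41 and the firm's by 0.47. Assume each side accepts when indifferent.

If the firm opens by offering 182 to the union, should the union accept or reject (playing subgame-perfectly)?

Round 3 (the firm proposes): the union will accept anything ≥ 0, so the firm offers 0 and keeps 720.
Round 2 (the union proposes): the firm can get 720 next round, worth 0.47 × 720 = 338.4 now; the union offers that and keeps 381.6.
So by rejecting in round 1, the union gets 381.6 next round, worth 0.41 × 381.6 = 156.456 now.
Offer 182 ≥ 156.456, so the union accepts.

Accept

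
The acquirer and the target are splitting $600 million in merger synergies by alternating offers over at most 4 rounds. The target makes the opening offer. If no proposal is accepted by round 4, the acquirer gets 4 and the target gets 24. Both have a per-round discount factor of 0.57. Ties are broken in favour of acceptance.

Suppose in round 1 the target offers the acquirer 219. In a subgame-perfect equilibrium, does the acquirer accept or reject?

Work out the acquirer's continuation value if the offer is rejected.
Round 4 (the acquirer proposes): the target gets 24 if talks fail, so the acquirer offers 24 and keeps 576.
Round 3 (the target proposes): the acquirer can get 576 next round, worth 0.57 × 576 = 328.32 now; the target offers that and keeps 271.68.
Round 2 (the acquirer proposes): the target can get 271.68 next round, worth 0.57 × 271.68 = 154.8576 now, so the acquirer offers 154.8576, keeping 445.1424.
So by rejecting in round 1, the acquirer gets 445.1424 next round, worth 0.57 × 445.1424 = 253.731168 now.
Offer 219 < 253.731168, so the acquirer rejects.

Reject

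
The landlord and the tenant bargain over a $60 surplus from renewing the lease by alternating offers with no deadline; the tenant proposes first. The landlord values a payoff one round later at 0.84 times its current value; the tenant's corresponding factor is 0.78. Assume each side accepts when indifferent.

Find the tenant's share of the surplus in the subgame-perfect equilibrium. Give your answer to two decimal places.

27.84

In a stationary SPE each proposer offers the other exactly their discounted continuation value.
If the tenant keeps x when proposing and the landlord keeps y when proposing, then x = 60 − 0.84y and y = 60 − 0.78x.
Solving: x = 60(1 − 0.84) / (1 − 0.78·0.84) = 9.6 / 0.3448 ≈ 27.8422.
The landlord gets 60 − 27.8422 ≈ 32.1578.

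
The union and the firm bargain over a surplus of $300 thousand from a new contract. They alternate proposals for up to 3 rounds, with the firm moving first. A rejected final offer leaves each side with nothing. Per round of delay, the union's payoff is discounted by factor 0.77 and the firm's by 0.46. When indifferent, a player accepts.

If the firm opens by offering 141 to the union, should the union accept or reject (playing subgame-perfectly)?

Work out the union's continuation value if the offer is rejected.
Round 3 (the firm proposes): the union will accept anything ≥ 0, so the firm offers 0 and keeps 300.
Round 2 (the union proposes): the firm can get 300 next round, worth 0.46 × 300 = 138 now, so the union offers 138, keeping 162.
So by rejecting in round 1, the union gets 162 next round, worth 0.77 × 162 = 124.74 now.
Offer 141 ≥ 124.74, so the union accepts.

Accept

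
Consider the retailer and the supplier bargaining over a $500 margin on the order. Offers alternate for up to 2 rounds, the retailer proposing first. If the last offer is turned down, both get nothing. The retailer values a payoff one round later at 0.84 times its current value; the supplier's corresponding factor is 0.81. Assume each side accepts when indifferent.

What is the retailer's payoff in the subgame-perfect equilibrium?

95

Work backward from the last round.
Round 2 (the supplier proposes): rejection yields 0 for the retailer; the supplier offers 0 and keeps 500.
Round 1 (the retailer proposes): the supplier can get 500 next round, worth 0.81 × 500 = 405 now, so the retailer offers 405, keeping 95.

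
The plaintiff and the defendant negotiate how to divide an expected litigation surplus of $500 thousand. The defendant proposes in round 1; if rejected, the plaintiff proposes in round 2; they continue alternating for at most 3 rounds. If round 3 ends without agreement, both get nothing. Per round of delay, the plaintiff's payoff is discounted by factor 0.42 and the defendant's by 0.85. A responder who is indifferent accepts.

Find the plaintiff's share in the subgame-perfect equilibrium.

Round 3 (the defendant proposes): the plaintiff will accept anything ≥ 0, so the defendant offers 0 and keeps 500.
Round 2 (the plaintiff proposes): the defendant can get 500 next round, worth 0.85 × 500 = 425 now; the plaintiff offers that and keeps 75.
Round 1 (the defendant proposes): the plaintiff can get 75 next round, worth 0.42 × 75 = 31.5 now, so the defendant offers 31.5, keeping 468.5.

31.5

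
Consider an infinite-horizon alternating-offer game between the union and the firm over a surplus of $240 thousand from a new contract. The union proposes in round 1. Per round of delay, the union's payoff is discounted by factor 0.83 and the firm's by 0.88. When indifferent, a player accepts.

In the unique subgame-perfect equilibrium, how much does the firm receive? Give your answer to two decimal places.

When the union proposes, the firm accepts any offer worth at least 0.88 times what the firm would get by proposing next round; and vice versa.
This gives x = 240 − 0.88y and y = 240 − 0.83x, where x and y are each side's share when it proposes.
Hence (1 − 0.88·0.83)x = 240(1 − 0.88), i.e. 0.2696·x = 28.8.
x ≈ 106.8249; the firm's share is 240 − x ≈ 133.1751.

133.18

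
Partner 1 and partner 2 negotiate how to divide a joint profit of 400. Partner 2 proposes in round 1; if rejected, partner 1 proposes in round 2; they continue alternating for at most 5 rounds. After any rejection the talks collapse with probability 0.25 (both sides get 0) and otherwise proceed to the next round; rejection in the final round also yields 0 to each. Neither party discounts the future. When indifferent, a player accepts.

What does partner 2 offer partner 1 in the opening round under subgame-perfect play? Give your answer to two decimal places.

By backward induction:
Round 5 (partner 2 proposes): rejection yields 0 for partner 1; partner 2 offers 0 and keeps 400.
Round 4 (partner 1 proposes): rejecting gives partner 2 an expected 0.75 × 400 = 300; partner 1 offers that and keeps 100.
Round 3 (partner 2 proposes): rejecting gives partner 1 an expected 0.75 × 100 = 75; partner 2 offers that and keeps 325.
Round 2 (partner 1 proposes): rejecting gives partner 2 an expected 0.75 × 325 = 243.75; partner 1 offers that and keeps 156.25.
Round 1 (partner 2 proposes): rejecting gives partner 1 an expected 0.75 × 156.25 = 117.1875, so partner 2 offers 117.1875, keeping 282.8125.

117.19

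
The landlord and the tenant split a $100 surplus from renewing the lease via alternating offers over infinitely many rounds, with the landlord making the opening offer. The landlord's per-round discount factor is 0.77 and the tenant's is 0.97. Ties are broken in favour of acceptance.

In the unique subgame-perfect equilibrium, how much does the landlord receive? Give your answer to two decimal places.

Let x be the landlord's share when the landlord proposes and y be the tenant's share when the tenant proposes.
The tenant accepts iff offered ≥ 0.97·y, so x = 100 − 0.97y. Symmetrically y = 100 − 0.77x.
Substituting: x = 100 − 0.97(100 − 0.77x), giving x(1 − 0.77·0.97) = 100(1 − 0.97).
So x = 100 × 0.03 / 0.2531 ≈ 11.8530, and the tenant receives 100 − x ≈ 88.1470.

11.85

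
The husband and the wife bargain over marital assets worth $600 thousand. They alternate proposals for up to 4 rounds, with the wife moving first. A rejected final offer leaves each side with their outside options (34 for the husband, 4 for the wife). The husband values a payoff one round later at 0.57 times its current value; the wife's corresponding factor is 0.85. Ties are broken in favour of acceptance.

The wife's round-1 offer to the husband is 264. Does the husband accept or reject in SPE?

Work out the husband's continuation value if the offer is rejected.
Round 4 (the husband proposes): the wife gets 4 if talks fail, so the husband offers 4 and keeps 596.
Round 3 (the wife proposes): the husband can get 596 next round, worth 0.57 × 596 = 339.72 now; the wife offers that and keeps 260.28.
Round 2 (the husband proposes): the wife can get 260.28 next round, worth 0.85 × 260.28 = 221.238 now. The husband offers 221.238 and keeps 600 − 221.238 = 378.762.
So by rejecting in round 1, the husband gets 378.762 next round, worth 0.57 × 378.762 = 215.89434 now.
Offer 264 ≥ 215.89434, so the husband accepts.

Accept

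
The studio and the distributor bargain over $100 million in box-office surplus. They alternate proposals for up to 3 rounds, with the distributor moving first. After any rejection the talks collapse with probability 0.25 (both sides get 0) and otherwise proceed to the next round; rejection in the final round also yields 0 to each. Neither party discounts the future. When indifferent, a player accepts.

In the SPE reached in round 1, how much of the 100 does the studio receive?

18.75

Round 3 (the distributor proposes): rejection yields 0 for the studio; the distributor offers 0 and keeps 100.
Round 2 (the studio proposes): rejecting gives the distributor an expected 0.75 × 100 = 75, so the studio offers 75, keeping 25.
Round 1 (the distributor proposes): rejecting gives the studio an expected 0.75 × 25 = 18.75. The distributor offers 18.75 and keeps 100 − 18.75 = 81.25.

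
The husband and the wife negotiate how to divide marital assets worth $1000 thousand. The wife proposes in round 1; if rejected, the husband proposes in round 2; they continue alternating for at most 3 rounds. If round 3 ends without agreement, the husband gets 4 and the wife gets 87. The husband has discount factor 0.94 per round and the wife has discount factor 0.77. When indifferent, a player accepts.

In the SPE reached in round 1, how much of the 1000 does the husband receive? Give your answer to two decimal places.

Round 3 (the wife proposes): the husband gets 4 if talks fail, so the wife offers 4 and keeps 996.
Round 2 (the husband proposes): the wife can get 996 next round, worth 0.77 × 996 = 766.92 now. The husband offers 766.92 and keeps 1000 − 766.92 = 233.08.
Round 1 (the wife proposes): the husband can get 233.08 next round, worth 0.94 × 233.08 = 219.0952 now. The wife offers 219.0952 and keeps 1000 − 219.0952 = 780.9048.

219.10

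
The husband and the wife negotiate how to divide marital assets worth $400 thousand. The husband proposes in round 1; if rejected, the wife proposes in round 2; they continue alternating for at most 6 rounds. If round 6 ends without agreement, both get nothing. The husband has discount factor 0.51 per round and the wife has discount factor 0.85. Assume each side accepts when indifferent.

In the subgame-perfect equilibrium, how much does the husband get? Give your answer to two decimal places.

97.29

Round 6 (the wife proposes): the husband will accept anything ≥ 0, so the wife offers 0 and keeps 400.
Round 5 (the husband proposes): the wife can get 400 next round, worth 0.85 × 400 = 340 now; the husband offers that and keeps 60.
Round 4 (the wife proposes): the husband can get 60 next round, worth 0.51 × 60 = 30.6 now, so the wife offers 30.6, keeping 369.4.
Round 3 (the husband proposes): the wife can get 369.4 next round, worth 0.85 × 369.4 = 313.99 now, so the husband offers 313.99, keeping 86.01.
Round 2 (the wife proposes): the husband can get 86.01 next round, worth 0.51 × 86.01 = 43.8651 now; the wife offers that and keeps 356.1349.
Round 1 (the husband proposes): the wife can get 356.1349 next round, worth 0.85 × 356.1349 = 302.714665 now; the husband offers that and keeps 97.285335.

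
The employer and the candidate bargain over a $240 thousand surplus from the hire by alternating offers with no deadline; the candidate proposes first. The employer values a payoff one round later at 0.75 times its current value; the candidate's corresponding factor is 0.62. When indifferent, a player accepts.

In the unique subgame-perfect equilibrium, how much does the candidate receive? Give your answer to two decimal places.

112.15

When the candidate proposes, the employer accepts any offer worth at least 0.75 times what the employer would get by proposing next round; and vice versa.
This gives x = 240 − 0.75y and y = 240 − 0.62x, where x and y are each side's share when it proposes.
Hence (1 − 0.75·0.62)x = 240(1 − 0.75), i.e. 0.535·x = 60.
x ≈ 112.1495; the employer's share is 240 − x ≈ 127.8505.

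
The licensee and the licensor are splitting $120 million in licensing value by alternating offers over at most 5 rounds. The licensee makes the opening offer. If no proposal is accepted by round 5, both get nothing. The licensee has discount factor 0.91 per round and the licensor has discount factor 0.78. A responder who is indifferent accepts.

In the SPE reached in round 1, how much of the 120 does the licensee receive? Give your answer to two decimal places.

105.60

Round 5 (the licensee proposes): rejection yields 0 for the licensor; the licensee offers 0 and keeps 120.
Round 4 (the licensor proposes): the licensee can get 120 next round, worth 0.91 × 120 = 109.2 now; the licensor offers that and keeps 10.8.
Round 3 (the licensee proposes): the licensor can get 10.8 next round, worth 0.78 × 10.8 = 8.424 now, so the licensee offers 8.424, keeping 111.576.
Round 2 (the licensor proposes): the licensee can get 111.576 next round, worth 0.91 × 111.576 = 101.53416 now. The licensor offers 101.53416 and keeps 120 − 101.53416 = 18.46584.
Round 1 (the licensee proposes): the licensor can get 18.46584 next round, worth 0.78 × 18.46584 = 14.4033552 now, so the licensee offers 14.4033552, keeping 105.5966448.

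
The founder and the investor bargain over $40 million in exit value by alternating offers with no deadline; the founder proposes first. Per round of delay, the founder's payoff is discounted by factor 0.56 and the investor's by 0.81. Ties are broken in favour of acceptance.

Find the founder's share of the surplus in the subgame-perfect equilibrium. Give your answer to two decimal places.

When the founder proposes, the investor accepts any offer worth at least 0.81 times what the investor would get by proposing next round; and vice versa.
This gives x = 40 − 0.81y and y = 40 − 0.56x, where x and y are each side's share when it proposes.
Hence (1 − 0.81·0.56)x = 40(1 − 0.81), i.e. 0.5464·x = 7.6.
x ≈ 13.9092; the investor's share is 40 − x ≈ 26.0908.

13.91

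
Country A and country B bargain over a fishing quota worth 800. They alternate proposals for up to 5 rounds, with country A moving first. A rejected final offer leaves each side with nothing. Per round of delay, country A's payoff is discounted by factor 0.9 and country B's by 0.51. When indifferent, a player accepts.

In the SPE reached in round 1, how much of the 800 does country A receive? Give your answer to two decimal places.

740.47

Round 5 (country A proposes): rejection yields 0 for country B; country A offers 0 and keeps 800.
Round 4 (country B proposes): country A can get 800 next round, worth 0.9 × 800 = 720 now, so country B offers 720, keeping 80.
Round 3 (country A proposes): country B can get 80 next round, worth 0.51 × 80 = 40.8 now. Country A offers 40.8 and keeps 800 − 40.8 = 759.2.
Round 2 (country B proposes): country A can get 759.2 next round, worth 0.9 × 759.2 = 683.28 now. Country B offers 683.28 and keeps 800 − 683.28 = 116.72.
Round 1 (country A proposes): country B can get 116.72 next round, worth 0.51 × 116.72 = 59.5272 now, so country A offers 59.5272, keeping 740.4728.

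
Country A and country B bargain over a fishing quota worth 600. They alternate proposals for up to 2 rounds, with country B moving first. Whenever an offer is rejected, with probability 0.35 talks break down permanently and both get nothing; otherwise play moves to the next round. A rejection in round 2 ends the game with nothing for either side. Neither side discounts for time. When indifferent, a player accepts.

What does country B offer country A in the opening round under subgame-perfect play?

By backward induction:
Round 2 (country A proposes): country B will accept anything ≥ 0, so country A offers 0 and keeps 600.
Round 1 (country B proposes): rejecting gives country A an expected 0.65 × 600 = 390, so country B offers 390, keeping 210.

390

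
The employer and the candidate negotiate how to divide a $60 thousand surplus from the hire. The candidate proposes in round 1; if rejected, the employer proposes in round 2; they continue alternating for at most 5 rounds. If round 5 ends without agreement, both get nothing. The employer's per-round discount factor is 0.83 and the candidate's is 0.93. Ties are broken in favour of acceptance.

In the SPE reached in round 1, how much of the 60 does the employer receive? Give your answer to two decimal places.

6.18

Round 5 (the candidate proposes): rejection yields 0 for the employer; the candidate offers 0 and keeps 60.
Round 4 (the employer proposes): the candidate can get 60 next round, worth 0.93 × 60 = 55.8 now. The employer offers 55.8 and keeps 60 − 55.8 = 4.2.
Round 3 (the candidate proposes): the employer can get 4.2 next round, worth 0.83 × 4.2 = 3.486 now. The candidate offers 3.486 and keeps 60 − 3.486 = 56.514.
Round 2 (the employer proposes): the candidate can get 56.514 next round, worth 0.93 × 56.514 = 52.55802 now. The employer offers 52.55802 and keeps 60 − 52.55802 = 7.44198.
Round 1 (the candidate proposes): the employer can get 7.44198 next round, worth 0.83 × 7.44198 = 6.1768434 now, so the candidate offers 6.1768434, keeping 53.8231566.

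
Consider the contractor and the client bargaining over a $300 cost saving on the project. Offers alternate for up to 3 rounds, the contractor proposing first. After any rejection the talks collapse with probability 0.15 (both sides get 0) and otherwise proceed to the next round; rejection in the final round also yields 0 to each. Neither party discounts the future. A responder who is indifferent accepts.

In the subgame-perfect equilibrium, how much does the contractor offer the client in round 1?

Round 3 (the contractor proposes): rejection yields 0 for the client; the contractor offers 0 and keeps 300.
Round 2 (the client proposes): rejecting gives the contractor an expected 0.85 × 300 = 255, so the client offers 255, keeping 45.
Round 1 (the contractor proposes): rejecting gives the client an expected 0.85 × 45 = 38.25; the contractor offers that and keeps 261.75.

38.25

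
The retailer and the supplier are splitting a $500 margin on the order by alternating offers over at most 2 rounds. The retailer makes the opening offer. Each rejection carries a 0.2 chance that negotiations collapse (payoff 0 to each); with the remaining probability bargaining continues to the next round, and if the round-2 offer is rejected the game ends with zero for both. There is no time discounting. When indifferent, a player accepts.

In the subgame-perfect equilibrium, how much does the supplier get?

400

Round 2 (the supplier proposes): the retailer will accept anything ≥ 0, so the supplier offers 0 and keeps 500.
Round 1 (the retailer proposes): rejecting gives the supplier an expected 0.8 × 500 = 400, so the retailer offers 400, keeping 100.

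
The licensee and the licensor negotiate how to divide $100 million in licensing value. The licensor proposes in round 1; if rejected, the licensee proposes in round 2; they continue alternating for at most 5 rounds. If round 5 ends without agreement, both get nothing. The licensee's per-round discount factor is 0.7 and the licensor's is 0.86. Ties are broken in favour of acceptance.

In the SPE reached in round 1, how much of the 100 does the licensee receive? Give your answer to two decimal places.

Round 5 (the licensor proposes): the licensee will accept anything ≥ 0, so the licensor offers 0 and keeps 100.
Round 4 (the licensee proposes): the licensor can get 100 next round, worth 0.86 × 100 = 86 now. The licensee offers 86 and keeps 100 − 86 = 14.
Round 3 (the licensor proposes): the licensee can get 14 next round, worth 0.7 × 14 = 9.8 now; the licensor offers that and keeps 90.2.
Round 2 (the licensee proposes): the licensor can get 90.2 next round, worth 0.86 × 90.2 = 77.572 now; the licensee offers that and keeps 22.428.
Round 1 (the licensor proposes): the licensee can get 22.428 next round, worth 0.7 × 22.428 = 15.6996 now, so the licensor offers 15.6996, keeping 84.3004.

15.70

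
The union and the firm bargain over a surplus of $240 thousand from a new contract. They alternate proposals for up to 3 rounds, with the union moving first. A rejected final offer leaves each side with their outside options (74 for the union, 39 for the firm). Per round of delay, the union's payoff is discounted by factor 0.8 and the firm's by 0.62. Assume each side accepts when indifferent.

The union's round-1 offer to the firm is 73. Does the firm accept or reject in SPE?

Round 3 (the union proposes): the firm gets 39 if talks fail, so the union offers 39 and keeps 201.
Round 2 (the firm proposes): the union can get 201 next round, worth 0.8 × 201 = 160.8 now; the firm offers that and keeps 79.2.
So by rejecting in round 1, the firm gets 79.2 next round, worth 0.62 × 79.2 = 49.104 now.
Offer 73 ≥ 49.104, so the firm accepts.

Accept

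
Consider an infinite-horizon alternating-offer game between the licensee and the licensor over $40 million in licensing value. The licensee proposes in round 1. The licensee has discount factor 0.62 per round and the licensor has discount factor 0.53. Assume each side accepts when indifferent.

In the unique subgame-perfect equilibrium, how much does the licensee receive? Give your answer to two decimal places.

When the licensee proposes, the licensor accepts any offer worth at least 0.53 times what the licensor would get by proposing next round; and vice versa.
This gives x = 40 − 0.53y and y = 40 − 0.62x, where x and y are each side's share when it proposes.
Hence (1 − 0.53·0.62)x = 40(1 − 0.53), i.e. 0.6714·x = 18.8.
x ≈ 28.0012; the licensor's share is 40 − x ≈ 11.9988.

28.00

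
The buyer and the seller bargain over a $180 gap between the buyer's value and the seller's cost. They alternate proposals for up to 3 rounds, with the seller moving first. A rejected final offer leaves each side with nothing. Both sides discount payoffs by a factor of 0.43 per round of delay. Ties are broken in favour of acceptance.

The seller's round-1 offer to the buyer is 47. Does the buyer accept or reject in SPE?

Work out the buyer's continuation value if the offer is rejected.
Round 3 (the seller proposes): the buyer will accept anything ≥ 0, so the seller offers 0 and keeps 180.
Round 2 (the buyer proposes): the seller can get 180 next round, worth 0.43 × 180 = 77.4 now, so the buyer offers 77.4, keeping 102.6.
So by rejecting in round 1, the buyer gets 102.6 next round, worth 0.43 × 102.6 = 44.118 now.
Offer 47 ≥ 44.118, so the buyer accepts.

Accept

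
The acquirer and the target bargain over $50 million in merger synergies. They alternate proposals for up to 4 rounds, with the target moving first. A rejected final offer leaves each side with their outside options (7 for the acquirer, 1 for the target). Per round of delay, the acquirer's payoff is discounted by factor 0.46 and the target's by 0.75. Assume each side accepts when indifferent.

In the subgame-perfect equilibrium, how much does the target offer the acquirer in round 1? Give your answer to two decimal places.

Round 4 (the acquirer proposes): the target gets 1 if talks fail, so the acquirer offers 1 and keeps 49.
Round 3 (the target proposes): the acquirer can get 49 next round, worth 0.46 × 49 = 22.54 now. The target offers 22.54 and keeps 50 − 22.54 = 27.46.
Round 2 (the acquirer proposes): the target can get 27.46 next round, worth 0.75 × 27.46 = 20.595 now, so the acquirer offers 20.595, keeping 29.405.
Round 1 (the target proposes): the acquirer can get 29.405 next round, worth 0.46 × 29.405 = 13.5263 now, so the target offers 13.5263, keeping 36.4737.

13.53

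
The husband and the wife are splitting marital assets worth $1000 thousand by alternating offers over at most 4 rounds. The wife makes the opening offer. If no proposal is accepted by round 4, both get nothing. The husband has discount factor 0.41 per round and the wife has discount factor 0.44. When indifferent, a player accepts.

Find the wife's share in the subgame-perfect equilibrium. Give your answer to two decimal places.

Round 4 (the husband proposes): rejection yields 0 for the wife; the husband offers 0 and keeps 1000.
Round 3 (the wife proposes): the husband can get 1000 next round, worth 0.41 × 1000 = 410 now; the wife offers that and keeps 590.
Round 2 (the husband proposes): the wife can get 590 next round, worth 0.44 × 590 = 259.6 now; the husband offers that and keeps 740.4.
Round 1 (the wife proposes): the husband can get 740.4 next round, worth 0.41 × 740.4 = 303.564 now. The wife offers 303.564 and keeps 1000 − 303.564 = 696.436.

696.44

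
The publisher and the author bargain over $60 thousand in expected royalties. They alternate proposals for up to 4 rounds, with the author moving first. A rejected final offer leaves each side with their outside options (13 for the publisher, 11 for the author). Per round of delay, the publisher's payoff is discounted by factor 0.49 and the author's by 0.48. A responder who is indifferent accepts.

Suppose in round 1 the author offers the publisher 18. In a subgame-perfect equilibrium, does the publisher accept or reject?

Reject

Round 4 (the publisher proposes): the author gets 11 if talks fail, so the publisher offers 11 and keeps 49.
Round 3 (the author proposes): the publisher can get 49 next round, worth 0.49 × 49 = 24.01 now. The author offers 24.01 and keeps 60 − 24.01 = 35.99.
Round 2 (the publisher proposes): the author can get 35.99 next round, worth 0.48 × 35.99 = 17.2752 now; the publisher offers that and keeps 42.7248.
So by rejecting in round 1, the publisher gets 42.7248 next round, worth 0.49 × 42.7248 = 20.935152 now.
Offer 18 < 20.935152, so the publisher rejects.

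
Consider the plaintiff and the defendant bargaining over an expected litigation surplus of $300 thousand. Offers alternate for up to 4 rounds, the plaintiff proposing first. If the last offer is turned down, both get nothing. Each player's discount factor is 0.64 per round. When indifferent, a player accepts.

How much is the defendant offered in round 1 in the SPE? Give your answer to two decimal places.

Solve by backward induction from round 4.
Round 4 (the defendant proposes): the plaintiff will accept anything ≥ 0, so the defendant offers 0 and keeps 300.
Round 3 (the plaintiff proposes): the defendant can get 300 next round, worth 0.64 × 300 = 192 now. The plaintiff offers 192 and keeps 300 − 192 = 108.
Round 2 (the defendant proposes): the plaintiff can get 108 next round, worth 0.64 × 108 = 69.12 now; the defendant offers that and keeps 230.88.
Round 1 (the plaintiff proposes): the defendant can get 230.88 next round, worth 0.64 × 230.88 = 147.7632 now; the plaintiff offers that and keeps 152.2368.

147.76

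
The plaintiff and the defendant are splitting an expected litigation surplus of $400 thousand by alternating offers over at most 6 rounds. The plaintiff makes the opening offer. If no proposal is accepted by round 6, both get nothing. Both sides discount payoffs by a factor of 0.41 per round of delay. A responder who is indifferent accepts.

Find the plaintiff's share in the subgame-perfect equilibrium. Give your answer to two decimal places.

282.34

Solve by backward induction from round 6.
Round 6 (the defendant proposes): rejection yields 0 for the plaintiff; the defendant offers 0 and keeps 400.
Round 5 (the plaintiff proposes): the defendant can get 400 next round, worth 0.41 × 400 = 164 now. The plaintiff offers 164 and keeps 400 − 164 = 236.
Round 4 (the defendant proposes): the plaintiff can get 236 next round, worth 0.41 × 236 = 96.76 now. The defendant offers 96.76 and keeps 400 − 96.76 = 303.24.
Round 3 (the plaintiff proposes): the defendant can get 303.24 next round, worth 0.41 × 303.24 = 124.3284 now, so the plaintiff offers 124.3284, keeping 275.6716.
Round 2 (the defendant proposes): the plaintiff can get 275.6716 next round, worth 0.41 × 275.6716 = 113.025356 now; the defendant offers that and keeps 286.974644.
Round 1 (the plaintiff proposes): the defendant can get 286.974644 next round, worth 0.41 × 286.974644 = 117.65960404 now. The plaintiff offers 117.65960404 and keeps 400 − 117.65960404 = 282.34039596.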